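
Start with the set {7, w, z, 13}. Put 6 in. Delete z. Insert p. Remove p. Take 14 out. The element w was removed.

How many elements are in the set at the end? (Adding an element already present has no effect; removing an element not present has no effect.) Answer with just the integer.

Answer: 3

Derivation:
Tracking the set through each operation:
Start: {13, 7, w, z}
Event 1 (add 6): added. Set: {13, 6, 7, w, z}
Event 2 (remove z): removed. Set: {13, 6, 7, w}
Event 3 (add p): added. Set: {13, 6, 7, p, w}
Event 4 (remove p): removed. Set: {13, 6, 7, w}
Event 5 (remove 14): not present, no change. Set: {13, 6, 7, w}
Event 6 (remove w): removed. Set: {13, 6, 7}

Final set: {13, 6, 7} (size 3)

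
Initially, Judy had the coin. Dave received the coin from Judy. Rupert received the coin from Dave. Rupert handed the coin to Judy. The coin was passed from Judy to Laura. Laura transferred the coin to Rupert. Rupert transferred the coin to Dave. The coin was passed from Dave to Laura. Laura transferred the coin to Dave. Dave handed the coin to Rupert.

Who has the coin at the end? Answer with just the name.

Tracking the coin through each event:
Start: Judy has the coin.
After event 1: Dave has the coin.
After event 2: Rupert has the coin.
After event 3: Judy has the coin.
After event 4: Laura has the coin.
After event 5: Rupert has the coin.
After event 6: Dave has the coin.
After event 7: Laura has the coin.
After event 8: Dave has the coin.
After event 9: Rupert has the coin.

Answer: Rupert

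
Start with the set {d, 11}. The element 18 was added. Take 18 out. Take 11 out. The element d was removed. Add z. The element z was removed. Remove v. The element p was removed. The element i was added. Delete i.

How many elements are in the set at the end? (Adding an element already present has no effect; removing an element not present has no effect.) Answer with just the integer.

Tracking the set through each operation:
Start: {11, d}
Event 1 (add 18): added. Set: {11, 18, d}
Event 2 (remove 18): removed. Set: {11, d}
Event 3 (remove 11): removed. Set: {d}
Event 4 (remove d): removed. Set: {}
Event 5 (add z): added. Set: {z}
Event 6 (remove z): removed. Set: {}
Event 7 (remove v): not present, no change. Set: {}
Event 8 (remove p): not present, no change. Set: {}
Event 9 (add i): added. Set: {i}
Event 10 (remove i): removed. Set: {}

Final set: {} (size 0)

Answer: 0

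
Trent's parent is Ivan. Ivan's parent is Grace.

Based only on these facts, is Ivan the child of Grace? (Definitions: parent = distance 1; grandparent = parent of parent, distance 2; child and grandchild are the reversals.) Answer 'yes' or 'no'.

Reconstructing the parent chain from the given facts:
  Grace -> Ivan -> Trent
(each arrow means 'parent of the next')
Positions in the chain (0 = top):
  position of Grace: 0
  position of Ivan: 1
  position of Trent: 2

Ivan is at position 1, Grace is at position 0; signed distance (j - i) = -1.
'child' requires j - i = -1. Actual distance is -1, so the relation HOLDS.

Answer: yes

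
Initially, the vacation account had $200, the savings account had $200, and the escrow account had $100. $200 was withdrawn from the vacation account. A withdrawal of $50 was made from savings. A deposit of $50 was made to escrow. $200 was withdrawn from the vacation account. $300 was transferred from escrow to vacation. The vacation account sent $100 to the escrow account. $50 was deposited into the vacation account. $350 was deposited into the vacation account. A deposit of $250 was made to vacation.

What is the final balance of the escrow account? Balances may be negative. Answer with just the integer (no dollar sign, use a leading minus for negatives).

Answer: -50

Derivation:
Tracking account balances step by step:
Start: vacation=200, savings=200, escrow=100
Event 1 (withdraw 200 from vacation): vacation: 200 - 200 = 0. Balances: vacation=0, savings=200, escrow=100
Event 2 (withdraw 50 from savings): savings: 200 - 50 = 150. Balances: vacation=0, savings=150, escrow=100
Event 3 (deposit 50 to escrow): escrow: 100 + 50 = 150. Balances: vacation=0, savings=150, escrow=150
Event 4 (withdraw 200 from vacation): vacation: 0 - 200 = -200. Balances: vacation=-200, savings=150, escrow=150
Event 5 (transfer 300 escrow -> vacation): escrow: 150 - 300 = -150, vacation: -200 + 300 = 100. Balances: vacation=100, savings=150, escrow=-150
Event 6 (transfer 100 vacation -> escrow): vacation: 100 - 100 = 0, escrow: -150 + 100 = -50. Balances: vacation=0, savings=150, escrow=-50
Event 7 (deposit 50 to vacation): vacation: 0 + 50 = 50. Balances: vacation=50, savings=150, escrow=-50
Event 8 (deposit 350 to vacation): vacation: 50 + 350 = 400. Balances: vacation=400, savings=150, escrow=-50
Event 9 (deposit 250 to vacation): vacation: 400 + 250 = 650. Balances: vacation=650, savings=150, escrow=-50

Final balance of escrow: -50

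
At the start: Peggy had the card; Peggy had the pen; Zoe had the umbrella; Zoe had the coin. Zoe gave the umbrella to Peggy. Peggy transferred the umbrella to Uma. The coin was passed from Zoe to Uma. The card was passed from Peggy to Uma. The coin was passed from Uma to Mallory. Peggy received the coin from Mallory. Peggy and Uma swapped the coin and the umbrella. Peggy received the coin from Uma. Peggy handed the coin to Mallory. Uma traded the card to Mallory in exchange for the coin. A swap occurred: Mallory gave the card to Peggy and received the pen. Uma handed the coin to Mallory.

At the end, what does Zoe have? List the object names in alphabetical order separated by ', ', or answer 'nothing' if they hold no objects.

Answer: nothing

Derivation:
Tracking all object holders:
Start: card:Peggy, pen:Peggy, umbrella:Zoe, coin:Zoe
Event 1 (give umbrella: Zoe -> Peggy). State: card:Peggy, pen:Peggy, umbrella:Peggy, coin:Zoe
Event 2 (give umbrella: Peggy -> Uma). State: card:Peggy, pen:Peggy, umbrella:Uma, coin:Zoe
Event 3 (give coin: Zoe -> Uma). State: card:Peggy, pen:Peggy, umbrella:Uma, coin:Uma
Event 4 (give card: Peggy -> Uma). State: card:Uma, pen:Peggy, umbrella:Uma, coin:Uma
Event 5 (give coin: Uma -> Mallory). State: card:Uma, pen:Peggy, umbrella:Uma, coin:Mallory
Event 6 (give coin: Mallory -> Peggy). State: card:Uma, pen:Peggy, umbrella:Uma, coin:Peggy
Event 7 (swap coin<->umbrella: now coin:Uma, umbrella:Peggy). State: card:Uma, pen:Peggy, umbrella:Peggy, coin:Uma
Event 8 (give coin: Uma -> Peggy). State: card:Uma, pen:Peggy, umbrella:Peggy, coin:Peggy
Event 9 (give coin: Peggy -> Mallory). State: card:Uma, pen:Peggy, umbrella:Peggy, coin:Mallory
Event 10 (swap card<->coin: now card:Mallory, coin:Uma). State: card:Mallory, pen:Peggy, umbrella:Peggy, coin:Uma
Event 11 (swap card<->pen: now card:Peggy, pen:Mallory). State: card:Peggy, pen:Mallory, umbrella:Peggy, coin:Uma
Event 12 (give coin: Uma -> Mallory). State: card:Peggy, pen:Mallory, umbrella:Peggy, coin:Mallory

Final state: card:Peggy, pen:Mallory, umbrella:Peggy, coin:Mallory
Zoe holds: (nothing).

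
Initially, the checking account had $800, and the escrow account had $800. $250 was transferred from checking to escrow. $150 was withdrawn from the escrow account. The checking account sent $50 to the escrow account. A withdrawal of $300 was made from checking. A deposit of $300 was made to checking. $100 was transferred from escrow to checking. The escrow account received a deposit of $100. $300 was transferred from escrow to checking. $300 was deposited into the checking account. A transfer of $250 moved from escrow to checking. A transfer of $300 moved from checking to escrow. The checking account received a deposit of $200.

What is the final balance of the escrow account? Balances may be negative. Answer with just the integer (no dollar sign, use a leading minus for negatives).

Tracking account balances step by step:
Start: checking=800, escrow=800
Event 1 (transfer 250 checking -> escrow): checking: 800 - 250 = 550, escrow: 800 + 250 = 1050. Balances: checking=550, escrow=1050
Event 2 (withdraw 150 from escrow): escrow: 1050 - 150 = 900. Balances: checking=550, escrow=900
Event 3 (transfer 50 checking -> escrow): checking: 550 - 50 = 500, escrow: 900 + 50 = 950. Balances: checking=500, escrow=950
Event 4 (withdraw 300 from checking): checking: 500 - 300 = 200. Balances: checking=200, escrow=950
Event 5 (deposit 300 to checking): checking: 200 + 300 = 500. Balances: checking=500, escrow=950
Event 6 (transfer 100 escrow -> checking): escrow: 950 - 100 = 850, checking: 500 + 100 = 600. Balances: checking=600, escrow=850
Event 7 (deposit 100 to escrow): escrow: 850 + 100 = 950. Balances: checking=600, escrow=950
Event 8 (transfer 300 escrow -> checking): escrow: 950 - 300 = 650, checking: 600 + 300 = 900. Balances: checking=900, escrow=650
Event 9 (deposit 300 to checking): checking: 900 + 300 = 1200. Balances: checking=1200, escrow=650
Event 10 (transfer 250 escrow -> checking): escrow: 650 - 250 = 400, checking: 1200 + 250 = 1450. Balances: checking=1450, escrow=400
Event 11 (transfer 300 checking -> escrow): checking: 1450 - 300 = 1150, escrow: 400 + 300 = 700. Balances: checking=1150, escrow=700
Event 12 (deposit 200 to checking): checking: 1150 + 200 = 1350. Balances: checking=1350, escrow=700

Final balance of escrow: 700

Answer: 700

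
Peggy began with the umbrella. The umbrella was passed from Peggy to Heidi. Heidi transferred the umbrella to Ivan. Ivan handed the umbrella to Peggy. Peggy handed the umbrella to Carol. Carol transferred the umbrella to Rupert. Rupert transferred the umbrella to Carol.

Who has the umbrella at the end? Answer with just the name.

Answer: Carol

Derivation:
Tracking the umbrella through each event:
Start: Peggy has the umbrella.
After event 1: Heidi has the umbrella.
After event 2: Ivan has the umbrella.
After event 3: Peggy has the umbrella.
After event 4: Carol has the umbrella.
After event 5: Rupert has the umbrella.
After event 6: Carol has the umbrella.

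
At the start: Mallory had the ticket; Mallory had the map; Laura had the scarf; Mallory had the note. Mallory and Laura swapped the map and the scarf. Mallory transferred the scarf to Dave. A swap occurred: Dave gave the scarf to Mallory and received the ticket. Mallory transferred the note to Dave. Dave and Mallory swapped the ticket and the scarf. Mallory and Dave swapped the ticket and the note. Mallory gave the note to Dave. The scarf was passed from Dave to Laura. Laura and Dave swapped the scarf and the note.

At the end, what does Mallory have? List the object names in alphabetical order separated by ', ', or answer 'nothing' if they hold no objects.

Tracking all object holders:
Start: ticket:Mallory, map:Mallory, scarf:Laura, note:Mallory
Event 1 (swap map<->scarf: now map:Laura, scarf:Mallory). State: ticket:Mallory, map:Laura, scarf:Mallory, note:Mallory
Event 2 (give scarf: Mallory -> Dave). State: ticket:Mallory, map:Laura, scarf:Dave, note:Mallory
Event 3 (swap scarf<->ticket: now scarf:Mallory, ticket:Dave). State: ticket:Dave, map:Laura, scarf:Mallory, note:Mallory
Event 4 (give note: Mallory -> Dave). State: ticket:Dave, map:Laura, scarf:Mallory, note:Dave
Event 5 (swap ticket<->scarf: now ticket:Mallory, scarf:Dave). State: ticket:Mallory, map:Laura, scarf:Dave, note:Dave
Event 6 (swap ticket<->note: now ticket:Dave, note:Mallory). State: ticket:Dave, map:Laura, scarf:Dave, note:Mallory
Event 7 (give note: Mallory -> Dave). State: ticket:Dave, map:Laura, scarf:Dave, note:Dave
Event 8 (give scarf: Dave -> Laura). State: ticket:Dave, map:Laura, scarf:Laura, note:Dave
Event 9 (swap scarf<->note: now scarf:Dave, note:Laura). State: ticket:Dave, map:Laura, scarf:Dave, note:Laura

Final state: ticket:Dave, map:Laura, scarf:Dave, note:Laura
Mallory holds: (nothing).

Answer: nothing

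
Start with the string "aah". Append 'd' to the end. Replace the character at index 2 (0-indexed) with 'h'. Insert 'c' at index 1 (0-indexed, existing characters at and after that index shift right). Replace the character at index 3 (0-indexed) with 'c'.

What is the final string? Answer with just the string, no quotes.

Applying each edit step by step:
Start: "aah"
Op 1 (append 'd'): "aah" -> "aahd"
Op 2 (replace idx 2: 'h' -> 'h'): "aahd" -> "aahd"
Op 3 (insert 'c' at idx 1): "aahd" -> "acahd"
Op 4 (replace idx 3: 'h' -> 'c'): "acahd" -> "acacd"

Answer: acacd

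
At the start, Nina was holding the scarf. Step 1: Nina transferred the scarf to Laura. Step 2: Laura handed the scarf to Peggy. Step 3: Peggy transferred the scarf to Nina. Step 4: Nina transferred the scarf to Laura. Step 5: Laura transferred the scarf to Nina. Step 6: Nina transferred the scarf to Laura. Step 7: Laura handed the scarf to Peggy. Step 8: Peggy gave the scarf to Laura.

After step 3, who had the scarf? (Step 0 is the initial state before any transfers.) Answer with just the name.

Tracking the scarf holder through step 3:
After step 0 (start): Nina
After step 1: Laura
After step 2: Peggy
After step 3: Nina

At step 3, the holder is Nina.

Answer: Nina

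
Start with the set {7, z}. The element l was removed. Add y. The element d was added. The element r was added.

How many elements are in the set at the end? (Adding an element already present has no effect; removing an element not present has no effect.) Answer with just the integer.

Tracking the set through each operation:
Start: {7, z}
Event 1 (remove l): not present, no change. Set: {7, z}
Event 2 (add y): added. Set: {7, y, z}
Event 3 (add d): added. Set: {7, d, y, z}
Event 4 (add r): added. Set: {7, d, r, y, z}

Final set: {7, d, r, y, z} (size 5)

Answer: 5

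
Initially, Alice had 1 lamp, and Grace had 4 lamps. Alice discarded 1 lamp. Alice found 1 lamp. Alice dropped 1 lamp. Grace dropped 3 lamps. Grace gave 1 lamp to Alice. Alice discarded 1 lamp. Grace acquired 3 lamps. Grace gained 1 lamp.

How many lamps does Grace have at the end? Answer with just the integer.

Answer: 4

Derivation:
Tracking counts step by step:
Start: Alice=1, Grace=4
Event 1 (Alice -1): Alice: 1 -> 0. State: Alice=0, Grace=4
Event 2 (Alice +1): Alice: 0 -> 1. State: Alice=1, Grace=4
Event 3 (Alice -1): Alice: 1 -> 0. State: Alice=0, Grace=4
Event 4 (Grace -3): Grace: 4 -> 1. State: Alice=0, Grace=1
Event 5 (Grace -> Alice, 1): Grace: 1 -> 0, Alice: 0 -> 1. State: Alice=1, Grace=0
Event 6 (Alice -1): Alice: 1 -> 0. State: Alice=0, Grace=0
Event 7 (Grace +3): Grace: 0 -> 3. State: Alice=0, Grace=3
Event 8 (Grace +1): Grace: 3 -> 4. State: Alice=0, Grace=4

Grace's final count: 4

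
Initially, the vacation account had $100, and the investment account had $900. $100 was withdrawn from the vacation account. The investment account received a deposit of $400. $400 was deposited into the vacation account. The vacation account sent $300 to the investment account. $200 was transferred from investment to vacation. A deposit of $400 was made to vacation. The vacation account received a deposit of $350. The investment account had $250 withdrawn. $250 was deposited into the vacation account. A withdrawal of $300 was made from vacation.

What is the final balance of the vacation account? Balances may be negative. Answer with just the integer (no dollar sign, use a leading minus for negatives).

Answer: 1000

Derivation:
Tracking account balances step by step:
Start: vacation=100, investment=900
Event 1 (withdraw 100 from vacation): vacation: 100 - 100 = 0. Balances: vacation=0, investment=900
Event 2 (deposit 400 to investment): investment: 900 + 400 = 1300. Balances: vacation=0, investment=1300
Event 3 (deposit 400 to vacation): vacation: 0 + 400 = 400. Balances: vacation=400, investment=1300
Event 4 (transfer 300 vacation -> investment): vacation: 400 - 300 = 100, investment: 1300 + 300 = 1600. Balances: vacation=100, investment=1600
Event 5 (transfer 200 investment -> vacation): investment: 1600 - 200 = 1400, vacation: 100 + 200 = 300. Balances: vacation=300, investment=1400
Event 6 (deposit 400 to vacation): vacation: 300 + 400 = 700. Balances: vacation=700, investment=1400
Event 7 (deposit 350 to vacation): vacation: 700 + 350 = 1050. Balances: vacation=1050, investment=1400
Event 8 (withdraw 250 from investment): investment: 1400 - 250 = 1150. Balances: vacation=1050, investment=1150
Event 9 (deposit 250 to vacation): vacation: 1050 + 250 = 1300. Balances: vacation=1300, investment=1150
Event 10 (withdraw 300 from vacation): vacation: 1300 - 300 = 1000. Balances: vacation=1000, investment=1150

Final balance of vacation: 1000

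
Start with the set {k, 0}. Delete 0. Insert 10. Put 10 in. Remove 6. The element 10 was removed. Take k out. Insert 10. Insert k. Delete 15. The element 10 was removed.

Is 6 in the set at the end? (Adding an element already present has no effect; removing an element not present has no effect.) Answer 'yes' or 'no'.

Tracking the set through each operation:
Start: {0, k}
Event 1 (remove 0): removed. Set: {k}
Event 2 (add 10): added. Set: {10, k}
Event 3 (add 10): already present, no change. Set: {10, k}
Event 4 (remove 6): not present, no change. Set: {10, k}
Event 5 (remove 10): removed. Set: {k}
Event 6 (remove k): removed. Set: {}
Event 7 (add 10): added. Set: {10}
Event 8 (add k): added. Set: {10, k}
Event 9 (remove 15): not present, no change. Set: {10, k}
Event 10 (remove 10): removed. Set: {k}

Final set: {k} (size 1)
6 is NOT in the final set.

Answer: no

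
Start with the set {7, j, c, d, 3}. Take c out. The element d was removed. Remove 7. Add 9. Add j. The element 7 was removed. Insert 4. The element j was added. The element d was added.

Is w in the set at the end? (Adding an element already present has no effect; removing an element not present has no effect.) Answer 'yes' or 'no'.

Answer: no

Derivation:
Tracking the set through each operation:
Start: {3, 7, c, d, j}
Event 1 (remove c): removed. Set: {3, 7, d, j}
Event 2 (remove d): removed. Set: {3, 7, j}
Event 3 (remove 7): removed. Set: {3, j}
Event 4 (add 9): added. Set: {3, 9, j}
Event 5 (add j): already present, no change. Set: {3, 9, j}
Event 6 (remove 7): not present, no change. Set: {3, 9, j}
Event 7 (add 4): added. Set: {3, 4, 9, j}
Event 8 (add j): already present, no change. Set: {3, 4, 9, j}
Event 9 (add d): added. Set: {3, 4, 9, d, j}

Final set: {3, 4, 9, d, j} (size 5)
w is NOT in the final set.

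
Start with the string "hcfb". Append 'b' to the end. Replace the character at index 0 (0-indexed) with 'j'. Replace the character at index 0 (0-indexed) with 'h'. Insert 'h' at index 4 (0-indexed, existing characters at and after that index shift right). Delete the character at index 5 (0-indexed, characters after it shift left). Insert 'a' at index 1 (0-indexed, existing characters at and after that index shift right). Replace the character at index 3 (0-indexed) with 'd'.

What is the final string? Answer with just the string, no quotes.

Applying each edit step by step:
Start: "hcfb"
Op 1 (append 'b'): "hcfb" -> "hcfbb"
Op 2 (replace idx 0: 'h' -> 'j'): "hcfbb" -> "jcfbb"
Op 3 (replace idx 0: 'j' -> 'h'): "jcfbb" -> "hcfbb"
Op 4 (insert 'h' at idx 4): "hcfbb" -> "hcfbhb"
Op 5 (delete idx 5 = 'b'): "hcfbhb" -> "hcfbh"
Op 6 (insert 'a' at idx 1): "hcfbh" -> "hacfbh"
Op 7 (replace idx 3: 'f' -> 'd'): "hacfbh" -> "hacdbh"

Answer: hacdbh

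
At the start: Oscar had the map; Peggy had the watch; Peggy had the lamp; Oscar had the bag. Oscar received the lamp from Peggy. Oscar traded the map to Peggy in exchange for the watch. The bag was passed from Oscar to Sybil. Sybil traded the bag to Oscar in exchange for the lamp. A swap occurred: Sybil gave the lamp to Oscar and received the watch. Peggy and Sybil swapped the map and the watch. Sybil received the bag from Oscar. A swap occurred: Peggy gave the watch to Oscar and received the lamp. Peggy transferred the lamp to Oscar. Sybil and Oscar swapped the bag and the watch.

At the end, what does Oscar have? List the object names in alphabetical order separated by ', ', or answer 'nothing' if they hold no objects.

Answer: bag, lamp

Derivation:
Tracking all object holders:
Start: map:Oscar, watch:Peggy, lamp:Peggy, bag:Oscar
Event 1 (give lamp: Peggy -> Oscar). State: map:Oscar, watch:Peggy, lamp:Oscar, bag:Oscar
Event 2 (swap map<->watch: now map:Peggy, watch:Oscar). State: map:Peggy, watch:Oscar, lamp:Oscar, bag:Oscar
Event 3 (give bag: Oscar -> Sybil). State: map:Peggy, watch:Oscar, lamp:Oscar, bag:Sybil
Event 4 (swap bag<->lamp: now bag:Oscar, lamp:Sybil). State: map:Peggy, watch:Oscar, lamp:Sybil, bag:Oscar
Event 5 (swap lamp<->watch: now lamp:Oscar, watch:Sybil). State: map:Peggy, watch:Sybil, lamp:Oscar, bag:Oscar
Event 6 (swap map<->watch: now map:Sybil, watch:Peggy). State: map:Sybil, watch:Peggy, lamp:Oscar, bag:Oscar
Event 7 (give bag: Oscar -> Sybil). State: map:Sybil, watch:Peggy, lamp:Oscar, bag:Sybil
Event 8 (swap watch<->lamp: now watch:Oscar, lamp:Peggy). State: map:Sybil, watch:Oscar, lamp:Peggy, bag:Sybil
Event 9 (give lamp: Peggy -> Oscar). State: map:Sybil, watch:Oscar, lamp:Oscar, bag:Sybil
Event 10 (swap bag<->watch: now bag:Oscar, watch:Sybil). State: map:Sybil, watch:Sybil, lamp:Oscar, bag:Oscar

Final state: map:Sybil, watch:Sybil, lamp:Oscar, bag:Oscar
Oscar holds: bag, lamp.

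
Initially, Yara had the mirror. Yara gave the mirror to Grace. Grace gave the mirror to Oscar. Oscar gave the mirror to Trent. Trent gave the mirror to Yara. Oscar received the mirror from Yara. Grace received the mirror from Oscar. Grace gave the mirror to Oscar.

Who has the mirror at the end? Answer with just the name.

Tracking the mirror through each event:
Start: Yara has the mirror.
After event 1: Grace has the mirror.
After event 2: Oscar has the mirror.
After event 3: Trent has the mirror.
After event 4: Yara has the mirror.
After event 5: Oscar has the mirror.
After event 6: Grace has the mirror.
After event 7: Oscar has the mirror.

Answer: Oscar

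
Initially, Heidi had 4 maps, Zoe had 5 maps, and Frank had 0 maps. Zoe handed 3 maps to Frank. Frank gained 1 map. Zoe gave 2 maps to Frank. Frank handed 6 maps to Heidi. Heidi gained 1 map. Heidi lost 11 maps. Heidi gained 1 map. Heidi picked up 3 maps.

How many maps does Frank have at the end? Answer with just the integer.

Answer: 0

Derivation:
Tracking counts step by step:
Start: Heidi=4, Zoe=5, Frank=0
Event 1 (Zoe -> Frank, 3): Zoe: 5 -> 2, Frank: 0 -> 3. State: Heidi=4, Zoe=2, Frank=3
Event 2 (Frank +1): Frank: 3 -> 4. State: Heidi=4, Zoe=2, Frank=4
Event 3 (Zoe -> Frank, 2): Zoe: 2 -> 0, Frank: 4 -> 6. State: Heidi=4, Zoe=0, Frank=6
Event 4 (Frank -> Heidi, 6): Frank: 6 -> 0, Heidi: 4 -> 10. State: Heidi=10, Zoe=0, Frank=0
Event 5 (Heidi +1): Heidi: 10 -> 11. State: Heidi=11, Zoe=0, Frank=0
Event 6 (Heidi -11): Heidi: 11 -> 0. State: Heidi=0, Zoe=0, Frank=0
Event 7 (Heidi +1): Heidi: 0 -> 1. State: Heidi=1, Zoe=0, Frank=0
Event 8 (Heidi +3): Heidi: 1 -> 4. State: Heidi=4, Zoe=0, Frank=0

Frank's final count: 0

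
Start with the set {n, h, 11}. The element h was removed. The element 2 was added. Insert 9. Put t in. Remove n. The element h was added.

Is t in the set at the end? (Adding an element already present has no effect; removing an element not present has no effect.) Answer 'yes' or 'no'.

Tracking the set through each operation:
Start: {11, h, n}
Event 1 (remove h): removed. Set: {11, n}
Event 2 (add 2): added. Set: {11, 2, n}
Event 3 (add 9): added. Set: {11, 2, 9, n}
Event 4 (add t): added. Set: {11, 2, 9, n, t}
Event 5 (remove n): removed. Set: {11, 2, 9, t}
Event 6 (add h): added. Set: {11, 2, 9, h, t}

Final set: {11, 2, 9, h, t} (size 5)
t is in the final set.

Answer: yes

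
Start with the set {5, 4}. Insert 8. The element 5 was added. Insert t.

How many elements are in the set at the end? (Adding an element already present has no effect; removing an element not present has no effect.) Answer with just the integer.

Tracking the set through each operation:
Start: {4, 5}
Event 1 (add 8): added. Set: {4, 5, 8}
Event 2 (add 5): already present, no change. Set: {4, 5, 8}
Event 3 (add t): added. Set: {4, 5, 8, t}

Final set: {4, 5, 8, t} (size 4)

Answer: 4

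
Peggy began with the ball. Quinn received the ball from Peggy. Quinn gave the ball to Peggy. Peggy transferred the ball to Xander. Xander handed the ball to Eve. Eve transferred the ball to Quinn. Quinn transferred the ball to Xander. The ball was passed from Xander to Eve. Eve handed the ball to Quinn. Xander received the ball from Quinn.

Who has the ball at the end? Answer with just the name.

Answer: Xander

Derivation:
Tracking the ball through each event:
Start: Peggy has the ball.
After event 1: Quinn has the ball.
After event 2: Peggy has the ball.
After event 3: Xander has the ball.
After event 4: Eve has the ball.
After event 5: Quinn has the ball.
After event 6: Xander has the ball.
After event 7: Eve has the ball.
After event 8: Quinn has the ball.
After event 9: Xander has the ball.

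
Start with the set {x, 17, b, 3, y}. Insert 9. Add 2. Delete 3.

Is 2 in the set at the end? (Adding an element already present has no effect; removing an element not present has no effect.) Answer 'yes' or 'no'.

Answer: yes

Derivation:
Tracking the set through each operation:
Start: {17, 3, b, x, y}
Event 1 (add 9): added. Set: {17, 3, 9, b, x, y}
Event 2 (add 2): added. Set: {17, 2, 3, 9, b, x, y}
Event 3 (remove 3): removed. Set: {17, 2, 9, b, x, y}

Final set: {17, 2, 9, b, x, y} (size 6)
2 is in the final set.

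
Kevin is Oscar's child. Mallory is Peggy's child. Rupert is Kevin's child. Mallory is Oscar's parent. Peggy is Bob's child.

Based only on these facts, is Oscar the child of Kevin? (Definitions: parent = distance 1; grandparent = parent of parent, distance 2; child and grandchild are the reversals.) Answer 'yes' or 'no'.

Reconstructing the parent chain from the given facts:
  Bob -> Peggy -> Mallory -> Oscar -> Kevin -> Rupert
(each arrow means 'parent of the next')
Positions in the chain (0 = top):
  position of Bob: 0
  position of Peggy: 1
  position of Mallory: 2
  position of Oscar: 3
  position of Kevin: 4
  position of Rupert: 5

Oscar is at position 3, Kevin is at position 4; signed distance (j - i) = 1.
'child' requires j - i = -1. Actual distance is 1, so the relation does NOT hold.

Answer: no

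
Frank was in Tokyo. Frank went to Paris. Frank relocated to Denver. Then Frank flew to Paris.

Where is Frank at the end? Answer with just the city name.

Answer: Paris

Derivation:
Tracking Frank's location:
Start: Frank is in Tokyo.
After move 1: Tokyo -> Paris. Frank is in Paris.
After move 2: Paris -> Denver. Frank is in Denver.
After move 3: Denver -> Paris. Frank is in Paris.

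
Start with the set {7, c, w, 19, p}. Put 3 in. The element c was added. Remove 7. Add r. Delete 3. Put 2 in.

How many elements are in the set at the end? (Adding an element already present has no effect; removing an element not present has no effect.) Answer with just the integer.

Tracking the set through each operation:
Start: {19, 7, c, p, w}
Event 1 (add 3): added. Set: {19, 3, 7, c, p, w}
Event 2 (add c): already present, no change. Set: {19, 3, 7, c, p, w}
Event 3 (remove 7): removed. Set: {19, 3, c, p, w}
Event 4 (add r): added. Set: {19, 3, c, p, r, w}
Event 5 (remove 3): removed. Set: {19, c, p, r, w}
Event 6 (add 2): added. Set: {19, 2, c, p, r, w}

Final set: {19, 2, c, p, r, w} (size 6)

Answer: 6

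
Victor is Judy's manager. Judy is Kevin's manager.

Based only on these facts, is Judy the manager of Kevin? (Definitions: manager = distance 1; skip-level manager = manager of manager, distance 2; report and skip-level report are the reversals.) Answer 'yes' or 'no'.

Reconstructing the manager chain from the given facts:
  Victor -> Judy -> Kevin
(each arrow means 'manager of the next')
Positions in the chain (0 = top):
  position of Victor: 0
  position of Judy: 1
  position of Kevin: 2

Judy is at position 1, Kevin is at position 2; signed distance (j - i) = 1.
'manager' requires j - i = 1. Actual distance is 1, so the relation HOLDS.

Answer: yes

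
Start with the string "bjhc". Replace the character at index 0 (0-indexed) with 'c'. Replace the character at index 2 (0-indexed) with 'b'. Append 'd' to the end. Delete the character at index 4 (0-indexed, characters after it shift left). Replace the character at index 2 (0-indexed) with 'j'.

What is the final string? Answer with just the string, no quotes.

Answer: cjjc

Derivation:
Applying each edit step by step:
Start: "bjhc"
Op 1 (replace idx 0: 'b' -> 'c'): "bjhc" -> "cjhc"
Op 2 (replace idx 2: 'h' -> 'b'): "cjhc" -> "cjbc"
Op 3 (append 'd'): "cjbc" -> "cjbcd"
Op 4 (delete idx 4 = 'd'): "cjbcd" -> "cjbc"
Op 5 (replace idx 2: 'b' -> 'j'): "cjbc" -> "cjjc"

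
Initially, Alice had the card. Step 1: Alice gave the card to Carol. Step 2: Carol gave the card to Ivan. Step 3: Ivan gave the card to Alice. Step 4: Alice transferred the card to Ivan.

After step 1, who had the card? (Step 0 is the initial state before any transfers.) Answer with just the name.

Answer: Carol

Derivation:
Tracking the card holder through step 1:
After step 0 (start): Alice
After step 1: Carol

At step 1, the holder is Carol.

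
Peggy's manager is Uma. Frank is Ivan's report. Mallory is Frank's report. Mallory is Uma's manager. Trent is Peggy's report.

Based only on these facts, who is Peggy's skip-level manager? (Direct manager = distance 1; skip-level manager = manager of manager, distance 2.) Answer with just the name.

Reconstructing the manager chain from the given facts:
  Ivan -> Frank -> Mallory -> Uma -> Peggy -> Trent
(each arrow means 'manager of the next')
Positions in the chain (0 = top):
  position of Ivan: 0
  position of Frank: 1
  position of Mallory: 2
  position of Uma: 3
  position of Peggy: 4
  position of Trent: 5

Peggy is at position 4; the skip-level manager is 2 steps up the chain, i.e. position 2: Mallory.

Answer: Mallory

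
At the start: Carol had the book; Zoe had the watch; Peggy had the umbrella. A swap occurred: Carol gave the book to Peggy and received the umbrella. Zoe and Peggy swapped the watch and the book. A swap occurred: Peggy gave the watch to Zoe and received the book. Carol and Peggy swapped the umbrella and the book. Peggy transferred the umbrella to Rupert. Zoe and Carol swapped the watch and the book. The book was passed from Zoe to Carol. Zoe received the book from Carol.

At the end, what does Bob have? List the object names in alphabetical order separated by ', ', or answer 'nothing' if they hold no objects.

Answer: nothing

Derivation:
Tracking all object holders:
Start: book:Carol, watch:Zoe, umbrella:Peggy
Event 1 (swap book<->umbrella: now book:Peggy, umbrella:Carol). State: book:Peggy, watch:Zoe, umbrella:Carol
Event 2 (swap watch<->book: now watch:Peggy, book:Zoe). State: book:Zoe, watch:Peggy, umbrella:Carol
Event 3 (swap watch<->book: now watch:Zoe, book:Peggy). State: book:Peggy, watch:Zoe, umbrella:Carol
Event 4 (swap umbrella<->book: now umbrella:Peggy, book:Carol). State: book:Carol, watch:Zoe, umbrella:Peggy
Event 5 (give umbrella: Peggy -> Rupert). State: book:Carol, watch:Zoe, umbrella:Rupert
Event 6 (swap watch<->book: now watch:Carol, book:Zoe). State: book:Zoe, watch:Carol, umbrella:Rupert
Event 7 (give book: Zoe -> Carol). State: book:Carol, watch:Carol, umbrella:Rupert
Event 8 (give book: Carol -> Zoe). State: book:Zoe, watch:Carol, umbrella:Rupert

Final state: book:Zoe, watch:Carol, umbrella:Rupert
Bob holds: (nothing).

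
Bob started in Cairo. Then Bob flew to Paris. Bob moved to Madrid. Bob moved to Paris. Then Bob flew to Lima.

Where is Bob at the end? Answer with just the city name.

Tracking Bob's location:
Start: Bob is in Cairo.
After move 1: Cairo -> Paris. Bob is in Paris.
After move 2: Paris -> Madrid. Bob is in Madrid.
After move 3: Madrid -> Paris. Bob is in Paris.
After move 4: Paris -> Lima. Bob is in Lima.

Answer: Lima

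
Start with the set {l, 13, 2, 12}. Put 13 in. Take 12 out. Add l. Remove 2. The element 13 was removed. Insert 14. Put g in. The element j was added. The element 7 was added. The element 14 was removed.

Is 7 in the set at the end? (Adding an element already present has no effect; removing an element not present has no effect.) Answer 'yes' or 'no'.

Tracking the set through each operation:
Start: {12, 13, 2, l}
Event 1 (add 13): already present, no change. Set: {12, 13, 2, l}
Event 2 (remove 12): removed. Set: {13, 2, l}
Event 3 (add l): already present, no change. Set: {13, 2, l}
Event 4 (remove 2): removed. Set: {13, l}
Event 5 (remove 13): removed. Set: {l}
Event 6 (add 14): added. Set: {14, l}
Event 7 (add g): added. Set: {14, g, l}
Event 8 (add j): added. Set: {14, g, j, l}
Event 9 (add 7): added. Set: {14, 7, g, j, l}
Event 10 (remove 14): removed. Set: {7, g, j, l}

Final set: {7, g, j, l} (size 4)
7 is in the final set.

Answer: yes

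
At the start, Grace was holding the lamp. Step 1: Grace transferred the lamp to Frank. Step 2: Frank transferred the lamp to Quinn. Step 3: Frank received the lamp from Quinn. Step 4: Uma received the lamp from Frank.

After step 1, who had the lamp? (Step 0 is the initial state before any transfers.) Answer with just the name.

Answer: Frank

Derivation:
Tracking the lamp holder through step 1:
After step 0 (start): Grace
After step 1: Frank

At step 1, the holder is Frank.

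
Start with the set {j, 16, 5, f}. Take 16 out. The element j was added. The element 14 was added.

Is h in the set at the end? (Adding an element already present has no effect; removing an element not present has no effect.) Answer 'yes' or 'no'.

Tracking the set through each operation:
Start: {16, 5, f, j}
Event 1 (remove 16): removed. Set: {5, f, j}
Event 2 (add j): already present, no change. Set: {5, f, j}
Event 3 (add 14): added. Set: {14, 5, f, j}

Final set: {14, 5, f, j} (size 4)
h is NOT in the final set.

Answer: no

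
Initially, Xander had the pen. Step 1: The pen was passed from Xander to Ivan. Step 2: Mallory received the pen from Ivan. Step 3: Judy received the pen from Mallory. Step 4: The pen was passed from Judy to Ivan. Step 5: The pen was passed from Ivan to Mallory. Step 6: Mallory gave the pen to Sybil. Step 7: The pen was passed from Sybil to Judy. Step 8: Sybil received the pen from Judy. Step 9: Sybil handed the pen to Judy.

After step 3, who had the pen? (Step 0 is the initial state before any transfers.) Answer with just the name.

Answer: Judy

Derivation:
Tracking the pen holder through step 3:
After step 0 (start): Xander
After step 1: Ivan
After step 2: Mallory
After step 3: Judy

At step 3, the holder is Judy.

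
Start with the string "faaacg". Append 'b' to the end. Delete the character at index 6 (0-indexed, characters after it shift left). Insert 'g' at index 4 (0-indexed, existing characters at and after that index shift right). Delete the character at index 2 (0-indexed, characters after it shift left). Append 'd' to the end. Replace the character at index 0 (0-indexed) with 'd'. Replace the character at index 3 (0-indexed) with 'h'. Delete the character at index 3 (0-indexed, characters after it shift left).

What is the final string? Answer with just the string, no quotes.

Applying each edit step by step:
Start: "faaacg"
Op 1 (append 'b'): "faaacg" -> "faaacgb"
Op 2 (delete idx 6 = 'b'): "faaacgb" -> "faaacg"
Op 3 (insert 'g' at idx 4): "faaacg" -> "faaagcg"
Op 4 (delete idx 2 = 'a'): "faaagcg" -> "faagcg"
Op 5 (append 'd'): "faagcg" -> "faagcgd"
Op 6 (replace idx 0: 'f' -> 'd'): "faagcgd" -> "daagcgd"
Op 7 (replace idx 3: 'g' -> 'h'): "daagcgd" -> "daahcgd"
Op 8 (delete idx 3 = 'h'): "daahcgd" -> "daacgd"

Answer: daacgd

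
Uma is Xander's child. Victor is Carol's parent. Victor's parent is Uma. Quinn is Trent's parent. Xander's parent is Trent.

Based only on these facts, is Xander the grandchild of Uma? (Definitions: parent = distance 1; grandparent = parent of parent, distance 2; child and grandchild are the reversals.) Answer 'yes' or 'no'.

Answer: no

Derivation:
Reconstructing the parent chain from the given facts:
  Quinn -> Trent -> Xander -> Uma -> Victor -> Carol
(each arrow means 'parent of the next')
Positions in the chain (0 = top):
  position of Quinn: 0
  position of Trent: 1
  position of Xander: 2
  position of Uma: 3
  position of Victor: 4
  position of Carol: 5

Xander is at position 2, Uma is at position 3; signed distance (j - i) = 1.
'grandchild' requires j - i = -2. Actual distance is 1, so the relation does NOT hold.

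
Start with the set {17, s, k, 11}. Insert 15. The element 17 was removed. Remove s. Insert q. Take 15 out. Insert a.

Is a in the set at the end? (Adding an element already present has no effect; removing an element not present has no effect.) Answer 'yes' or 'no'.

Answer: yes

Derivation:
Tracking the set through each operation:
Start: {11, 17, k, s}
Event 1 (add 15): added. Set: {11, 15, 17, k, s}
Event 2 (remove 17): removed. Set: {11, 15, k, s}
Event 3 (remove s): removed. Set: {11, 15, k}
Event 4 (add q): added. Set: {11, 15, k, q}
Event 5 (remove 15): removed. Set: {11, k, q}
Event 6 (add a): added. Set: {11, a, k, q}

Final set: {11, a, k, q} (size 4)
a is in the final set.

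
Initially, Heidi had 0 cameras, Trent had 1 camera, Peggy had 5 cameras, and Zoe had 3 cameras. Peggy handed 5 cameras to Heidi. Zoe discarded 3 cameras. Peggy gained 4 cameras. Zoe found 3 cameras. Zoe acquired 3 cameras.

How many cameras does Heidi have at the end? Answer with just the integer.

Tracking counts step by step:
Start: Heidi=0, Trent=1, Peggy=5, Zoe=3
Event 1 (Peggy -> Heidi, 5): Peggy: 5 -> 0, Heidi: 0 -> 5. State: Heidi=5, Trent=1, Peggy=0, Zoe=3
Event 2 (Zoe -3): Zoe: 3 -> 0. State: Heidi=5, Trent=1, Peggy=0, Zoe=0
Event 3 (Peggy +4): Peggy: 0 -> 4. State: Heidi=5, Trent=1, Peggy=4, Zoe=0
Event 4 (Zoe +3): Zoe: 0 -> 3. State: Heidi=5, Trent=1, Peggy=4, Zoe=3
Event 5 (Zoe +3): Zoe: 3 -> 6. State: Heidi=5, Trent=1, Peggy=4, Zoe=6

Heidi's final count: 5

Answer: 5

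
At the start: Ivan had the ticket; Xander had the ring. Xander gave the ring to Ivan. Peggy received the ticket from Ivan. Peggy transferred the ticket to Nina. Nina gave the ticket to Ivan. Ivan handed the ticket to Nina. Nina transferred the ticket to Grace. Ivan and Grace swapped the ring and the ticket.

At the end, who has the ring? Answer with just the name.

Answer: Grace

Derivation:
Tracking all object holders:
Start: ticket:Ivan, ring:Xander
Event 1 (give ring: Xander -> Ivan). State: ticket:Ivan, ring:Ivan
Event 2 (give ticket: Ivan -> Peggy). State: ticket:Peggy, ring:Ivan
Event 3 (give ticket: Peggy -> Nina). State: ticket:Nina, ring:Ivan
Event 4 (give ticket: Nina -> Ivan). State: ticket:Ivan, ring:Ivan
Event 5 (give ticket: Ivan -> Nina). State: ticket:Nina, ring:Ivan
Event 6 (give ticket: Nina -> Grace). State: ticket:Grace, ring:Ivan
Event 7 (swap ring<->ticket: now ring:Grace, ticket:Ivan). State: ticket:Ivan, ring:Grace

Final state: ticket:Ivan, ring:Grace
The ring is held by Grace.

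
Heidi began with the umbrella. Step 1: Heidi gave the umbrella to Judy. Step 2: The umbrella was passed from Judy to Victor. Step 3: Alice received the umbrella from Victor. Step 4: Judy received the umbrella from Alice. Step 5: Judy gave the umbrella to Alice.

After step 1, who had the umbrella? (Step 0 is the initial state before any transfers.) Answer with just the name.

Tracking the umbrella holder through step 1:
After step 0 (start): Heidi
After step 1: Judy

At step 1, the holder is Judy.

Answer: Judy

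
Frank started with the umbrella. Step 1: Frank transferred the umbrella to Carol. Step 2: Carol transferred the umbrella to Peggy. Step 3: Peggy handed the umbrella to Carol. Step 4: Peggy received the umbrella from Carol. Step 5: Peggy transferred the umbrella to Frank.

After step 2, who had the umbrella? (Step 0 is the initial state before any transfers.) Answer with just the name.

Answer: Peggy

Derivation:
Tracking the umbrella holder through step 2:
After step 0 (start): Frank
After step 1: Carol
After step 2: Peggy

At step 2, the holder is Peggy.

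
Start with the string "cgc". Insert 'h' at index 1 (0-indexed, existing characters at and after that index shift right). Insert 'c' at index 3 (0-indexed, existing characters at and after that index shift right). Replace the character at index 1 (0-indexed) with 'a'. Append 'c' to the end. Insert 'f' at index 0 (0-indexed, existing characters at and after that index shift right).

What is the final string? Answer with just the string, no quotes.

Applying each edit step by step:
Start: "cgc"
Op 1 (insert 'h' at idx 1): "cgc" -> "chgc"
Op 2 (insert 'c' at idx 3): "chgc" -> "chgcc"
Op 3 (replace idx 1: 'h' -> 'a'): "chgcc" -> "cagcc"
Op 4 (append 'c'): "cagcc" -> "cagccc"
Op 5 (insert 'f' at idx 0): "cagccc" -> "fcagccc"

Answer: fcagccc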